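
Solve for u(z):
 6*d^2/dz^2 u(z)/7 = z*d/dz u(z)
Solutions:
 u(z) = C1 + C2*erfi(sqrt(21)*z/6)


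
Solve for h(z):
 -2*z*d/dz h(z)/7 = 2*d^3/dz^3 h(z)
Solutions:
 h(z) = C1 + Integral(C2*airyai(-7^(2/3)*z/7) + C3*airybi(-7^(2/3)*z/7), z)


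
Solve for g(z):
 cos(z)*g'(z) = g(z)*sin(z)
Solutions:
 g(z) = C1/cos(z)


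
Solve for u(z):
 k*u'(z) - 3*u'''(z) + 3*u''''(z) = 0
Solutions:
 u(z) = C1 + C2*exp(z*(-(9*k/2 + sqrt((9*k - 2)^2 - 4)/2 - 1)^(1/3) + 1 - 1/(9*k/2 + sqrt((9*k - 2)^2 - 4)/2 - 1)^(1/3))/3) + C3*exp(z*((9*k/2 + sqrt((9*k - 2)^2 - 4)/2 - 1)^(1/3) - sqrt(3)*I*(9*k/2 + sqrt((9*k - 2)^2 - 4)/2 - 1)^(1/3) + 2 - 4/((-1 + sqrt(3)*I)*(9*k/2 + sqrt((9*k - 2)^2 - 4)/2 - 1)^(1/3)))/6) + C4*exp(z*((9*k/2 + sqrt((9*k - 2)^2 - 4)/2 - 1)^(1/3) + sqrt(3)*I*(9*k/2 + sqrt((9*k - 2)^2 - 4)/2 - 1)^(1/3) + 2 + 4/((1 + sqrt(3)*I)*(9*k/2 + sqrt((9*k - 2)^2 - 4)/2 - 1)^(1/3)))/6)


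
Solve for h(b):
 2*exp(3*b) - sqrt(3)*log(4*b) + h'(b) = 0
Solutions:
 h(b) = C1 + sqrt(3)*b*log(b) + sqrt(3)*b*(-1 + 2*log(2)) - 2*exp(3*b)/3


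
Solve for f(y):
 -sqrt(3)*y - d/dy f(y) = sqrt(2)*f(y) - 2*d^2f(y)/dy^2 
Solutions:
 f(y) = C1*exp(y*(1 - sqrt(1 + 8*sqrt(2)))/4) + C2*exp(y*(1 + sqrt(1 + 8*sqrt(2)))/4) - sqrt(6)*y/2 + sqrt(3)/2


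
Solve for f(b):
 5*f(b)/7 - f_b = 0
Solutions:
 f(b) = C1*exp(5*b/7)


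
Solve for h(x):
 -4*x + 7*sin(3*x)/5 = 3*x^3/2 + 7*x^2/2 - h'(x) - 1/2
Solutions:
 h(x) = C1 + 3*x^4/8 + 7*x^3/6 + 2*x^2 - x/2 + 7*cos(3*x)/15


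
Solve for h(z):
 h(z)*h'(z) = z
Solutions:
 h(z) = -sqrt(C1 + z^2)
 h(z) = sqrt(C1 + z^2)


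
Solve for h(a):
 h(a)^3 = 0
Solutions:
 h(a) = 0


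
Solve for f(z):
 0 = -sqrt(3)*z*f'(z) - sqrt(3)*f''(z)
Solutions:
 f(z) = C1 + C2*erf(sqrt(2)*z/2)


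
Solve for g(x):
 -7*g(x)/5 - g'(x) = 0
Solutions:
 g(x) = C1*exp(-7*x/5)


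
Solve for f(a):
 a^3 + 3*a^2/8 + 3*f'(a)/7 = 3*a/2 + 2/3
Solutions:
 f(a) = C1 - 7*a^4/12 - 7*a^3/24 + 7*a^2/4 + 14*a/9


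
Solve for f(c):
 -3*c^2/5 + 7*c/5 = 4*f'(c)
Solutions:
 f(c) = C1 - c^3/20 + 7*c^2/40


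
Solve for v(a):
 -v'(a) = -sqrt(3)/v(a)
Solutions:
 v(a) = -sqrt(C1 + 2*sqrt(3)*a)
 v(a) = sqrt(C1 + 2*sqrt(3)*a)


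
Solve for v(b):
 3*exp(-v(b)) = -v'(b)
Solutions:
 v(b) = log(C1 - 3*b)


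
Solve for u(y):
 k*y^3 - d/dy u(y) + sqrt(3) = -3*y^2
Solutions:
 u(y) = C1 + k*y^4/4 + y^3 + sqrt(3)*y


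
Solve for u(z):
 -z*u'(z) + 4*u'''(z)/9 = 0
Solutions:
 u(z) = C1 + Integral(C2*airyai(2^(1/3)*3^(2/3)*z/2) + C3*airybi(2^(1/3)*3^(2/3)*z/2), z)


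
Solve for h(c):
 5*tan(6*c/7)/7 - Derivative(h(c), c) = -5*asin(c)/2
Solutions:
 h(c) = C1 + 5*c*asin(c)/2 + 5*sqrt(1 - c^2)/2 - 5*log(cos(6*c/7))/6


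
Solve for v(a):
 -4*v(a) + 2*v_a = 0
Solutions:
 v(a) = C1*exp(2*a)


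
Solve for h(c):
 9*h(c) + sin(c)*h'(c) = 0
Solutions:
 h(c) = C1*sqrt(cos(c) + 1)*(cos(c)^4 + 4*cos(c)^3 + 6*cos(c)^2 + 4*cos(c) + 1)/(sqrt(cos(c) - 1)*(cos(c)^4 - 4*cos(c)^3 + 6*cos(c)^2 - 4*cos(c) + 1))


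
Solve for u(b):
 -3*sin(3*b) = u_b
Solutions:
 u(b) = C1 + cos(3*b)


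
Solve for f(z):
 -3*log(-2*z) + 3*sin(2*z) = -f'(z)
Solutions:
 f(z) = C1 + 3*z*log(-z) - 3*z + 3*z*log(2) + 3*cos(2*z)/2


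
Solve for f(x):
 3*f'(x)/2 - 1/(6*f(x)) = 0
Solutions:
 f(x) = -sqrt(C1 + 2*x)/3
 f(x) = sqrt(C1 + 2*x)/3


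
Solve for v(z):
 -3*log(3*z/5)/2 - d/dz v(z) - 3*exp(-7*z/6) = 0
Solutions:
 v(z) = C1 - 3*z*log(z)/2 + 3*z*(-log(3) + 1 + log(5))/2 + 18*exp(-7*z/6)/7


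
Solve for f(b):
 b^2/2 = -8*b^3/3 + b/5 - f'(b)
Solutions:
 f(b) = C1 - 2*b^4/3 - b^3/6 + b^2/10


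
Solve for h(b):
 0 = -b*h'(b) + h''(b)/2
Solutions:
 h(b) = C1 + C2*erfi(b)


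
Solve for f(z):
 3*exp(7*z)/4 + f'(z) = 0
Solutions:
 f(z) = C1 - 3*exp(7*z)/28


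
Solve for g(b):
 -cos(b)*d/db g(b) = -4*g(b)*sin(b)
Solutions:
 g(b) = C1/cos(b)^4


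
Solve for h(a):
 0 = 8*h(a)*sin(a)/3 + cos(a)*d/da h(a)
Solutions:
 h(a) = C1*cos(a)^(8/3)


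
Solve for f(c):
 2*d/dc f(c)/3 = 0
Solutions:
 f(c) = C1


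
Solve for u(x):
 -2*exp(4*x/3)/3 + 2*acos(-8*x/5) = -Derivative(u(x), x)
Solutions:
 u(x) = C1 - 2*x*acos(-8*x/5) - sqrt(25 - 64*x^2)/4 + exp(4*x/3)/2


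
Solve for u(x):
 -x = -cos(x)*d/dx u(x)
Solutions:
 u(x) = C1 + Integral(x/cos(x), x)


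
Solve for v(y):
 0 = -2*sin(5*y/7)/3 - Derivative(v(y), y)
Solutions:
 v(y) = C1 + 14*cos(5*y/7)/15


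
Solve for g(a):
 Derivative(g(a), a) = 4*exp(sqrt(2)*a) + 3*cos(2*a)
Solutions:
 g(a) = C1 + 2*sqrt(2)*exp(sqrt(2)*a) + 3*sin(2*a)/2


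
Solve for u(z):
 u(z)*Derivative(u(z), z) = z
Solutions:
 u(z) = -sqrt(C1 + z^2)
 u(z) = sqrt(C1 + z^2)


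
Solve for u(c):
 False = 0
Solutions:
 u(c) = C1 + zoo*c - 16*log(cos(c/2))/3


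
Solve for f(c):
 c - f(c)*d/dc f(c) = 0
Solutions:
 f(c) = -sqrt(C1 + c^2)
 f(c) = sqrt(C1 + c^2)


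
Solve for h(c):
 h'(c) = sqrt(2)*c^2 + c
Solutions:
 h(c) = C1 + sqrt(2)*c^3/3 + c^2/2


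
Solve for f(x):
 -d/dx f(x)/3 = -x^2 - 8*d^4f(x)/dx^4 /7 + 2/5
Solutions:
 f(x) = C1 + C4*exp(3^(2/3)*7^(1/3)*x/6) + x^3 - 6*x/5 + (C2*sin(3^(1/6)*7^(1/3)*x/4) + C3*cos(3^(1/6)*7^(1/3)*x/4))*exp(-3^(2/3)*7^(1/3)*x/12)


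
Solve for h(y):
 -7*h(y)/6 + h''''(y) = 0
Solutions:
 h(y) = C1*exp(-6^(3/4)*7^(1/4)*y/6) + C2*exp(6^(3/4)*7^(1/4)*y/6) + C3*sin(6^(3/4)*7^(1/4)*y/6) + C4*cos(6^(3/4)*7^(1/4)*y/6)


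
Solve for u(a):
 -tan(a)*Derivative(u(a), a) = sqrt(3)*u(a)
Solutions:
 u(a) = C1/sin(a)^(sqrt(3))


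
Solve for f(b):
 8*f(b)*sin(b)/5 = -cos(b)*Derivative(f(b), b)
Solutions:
 f(b) = C1*cos(b)^(8/5)


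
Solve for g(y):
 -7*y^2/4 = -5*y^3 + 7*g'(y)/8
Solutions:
 g(y) = C1 + 10*y^4/7 - 2*y^3/3


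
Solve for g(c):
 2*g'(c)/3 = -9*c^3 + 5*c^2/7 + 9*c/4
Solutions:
 g(c) = C1 - 27*c^4/8 + 5*c^3/14 + 27*c^2/16


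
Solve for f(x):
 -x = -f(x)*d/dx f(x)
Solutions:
 f(x) = -sqrt(C1 + x^2)
 f(x) = sqrt(C1 + x^2)


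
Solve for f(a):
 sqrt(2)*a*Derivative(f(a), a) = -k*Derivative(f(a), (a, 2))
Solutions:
 f(a) = C1 + C2*sqrt(k)*erf(2^(3/4)*a*sqrt(1/k)/2)


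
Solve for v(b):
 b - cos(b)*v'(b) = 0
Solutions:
 v(b) = C1 + Integral(b/cos(b), b)


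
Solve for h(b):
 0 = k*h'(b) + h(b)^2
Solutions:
 h(b) = k/(C1*k + b)


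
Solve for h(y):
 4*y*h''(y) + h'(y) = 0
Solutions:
 h(y) = C1 + C2*y^(3/4)


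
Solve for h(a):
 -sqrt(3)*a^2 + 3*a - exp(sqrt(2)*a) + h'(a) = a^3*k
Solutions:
 h(a) = C1 + a^4*k/4 + sqrt(3)*a^3/3 - 3*a^2/2 + sqrt(2)*exp(sqrt(2)*a)/2


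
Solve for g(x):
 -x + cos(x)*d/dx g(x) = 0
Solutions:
 g(x) = C1 + Integral(x/cos(x), x)


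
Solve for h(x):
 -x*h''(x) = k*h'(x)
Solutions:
 h(x) = C1 + x^(1 - re(k))*(C2*sin(log(x)*Abs(im(k))) + C3*cos(log(x)*im(k)))


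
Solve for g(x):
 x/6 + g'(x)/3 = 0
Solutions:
 g(x) = C1 - x^2/4


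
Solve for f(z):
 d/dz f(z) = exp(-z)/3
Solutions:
 f(z) = C1 - exp(-z)/3


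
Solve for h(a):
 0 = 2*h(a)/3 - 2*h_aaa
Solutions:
 h(a) = C3*exp(3^(2/3)*a/3) + (C1*sin(3^(1/6)*a/2) + C2*cos(3^(1/6)*a/2))*exp(-3^(2/3)*a/6)


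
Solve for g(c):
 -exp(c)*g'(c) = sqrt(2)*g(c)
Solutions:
 g(c) = C1*exp(sqrt(2)*exp(-c))


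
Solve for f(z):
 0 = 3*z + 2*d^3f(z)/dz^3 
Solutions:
 f(z) = C1 + C2*z + C3*z^2 - z^4/16


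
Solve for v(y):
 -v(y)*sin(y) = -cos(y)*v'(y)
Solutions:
 v(y) = C1/cos(y)


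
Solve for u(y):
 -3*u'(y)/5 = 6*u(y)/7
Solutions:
 u(y) = C1*exp(-10*y/7)


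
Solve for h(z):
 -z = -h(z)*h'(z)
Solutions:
 h(z) = -sqrt(C1 + z^2)
 h(z) = sqrt(C1 + z^2)


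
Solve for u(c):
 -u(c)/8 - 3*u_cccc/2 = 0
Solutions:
 u(c) = (C1*sin(3^(3/4)*c/6) + C2*cos(3^(3/4)*c/6))*exp(-3^(3/4)*c/6) + (C3*sin(3^(3/4)*c/6) + C4*cos(3^(3/4)*c/6))*exp(3^(3/4)*c/6)


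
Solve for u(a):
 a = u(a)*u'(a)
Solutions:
 u(a) = -sqrt(C1 + a^2)
 u(a) = sqrt(C1 + a^2)


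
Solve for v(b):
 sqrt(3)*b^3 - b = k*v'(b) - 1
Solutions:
 v(b) = C1 + sqrt(3)*b^4/(4*k) - b^2/(2*k) + b/k


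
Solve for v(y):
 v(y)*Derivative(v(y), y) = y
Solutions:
 v(y) = -sqrt(C1 + y^2)
 v(y) = sqrt(C1 + y^2)


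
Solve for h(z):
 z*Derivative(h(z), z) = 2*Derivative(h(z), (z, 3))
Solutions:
 h(z) = C1 + Integral(C2*airyai(2^(2/3)*z/2) + C3*airybi(2^(2/3)*z/2), z)


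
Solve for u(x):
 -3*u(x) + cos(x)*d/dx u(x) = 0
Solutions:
 u(x) = C1*(sin(x) + 1)^(3/2)/(sin(x) - 1)^(3/2)


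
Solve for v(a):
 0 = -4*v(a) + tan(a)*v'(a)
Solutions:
 v(a) = C1*sin(a)^4


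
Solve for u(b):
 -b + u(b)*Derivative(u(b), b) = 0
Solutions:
 u(b) = -sqrt(C1 + b^2)
 u(b) = sqrt(C1 + b^2)


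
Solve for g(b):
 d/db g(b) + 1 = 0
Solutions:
 g(b) = C1 - b


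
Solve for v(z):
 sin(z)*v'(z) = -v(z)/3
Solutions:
 v(z) = C1*(cos(z) + 1)^(1/6)/(cos(z) - 1)^(1/6)


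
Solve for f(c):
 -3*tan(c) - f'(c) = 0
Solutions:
 f(c) = C1 + 3*log(cos(c))


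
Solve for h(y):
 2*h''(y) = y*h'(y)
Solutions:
 h(y) = C1 + C2*erfi(y/2)


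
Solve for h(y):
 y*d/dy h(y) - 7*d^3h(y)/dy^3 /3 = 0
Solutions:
 h(y) = C1 + Integral(C2*airyai(3^(1/3)*7^(2/3)*y/7) + C3*airybi(3^(1/3)*7^(2/3)*y/7), y)


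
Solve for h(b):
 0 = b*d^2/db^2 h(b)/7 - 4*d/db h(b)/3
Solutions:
 h(b) = C1 + C2*b^(31/3)


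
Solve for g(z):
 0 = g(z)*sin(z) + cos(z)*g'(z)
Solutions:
 g(z) = C1*cos(z)


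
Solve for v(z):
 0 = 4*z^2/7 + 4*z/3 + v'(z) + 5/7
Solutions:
 v(z) = C1 - 4*z^3/21 - 2*z^2/3 - 5*z/7


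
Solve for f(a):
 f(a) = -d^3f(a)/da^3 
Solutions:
 f(a) = C3*exp(-a) + (C1*sin(sqrt(3)*a/2) + C2*cos(sqrt(3)*a/2))*exp(a/2)


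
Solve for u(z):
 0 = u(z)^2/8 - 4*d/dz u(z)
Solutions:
 u(z) = -32/(C1 + z)


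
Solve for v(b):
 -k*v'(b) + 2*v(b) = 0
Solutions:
 v(b) = C1*exp(2*b/k)


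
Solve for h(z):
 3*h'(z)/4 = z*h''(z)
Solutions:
 h(z) = C1 + C2*z^(7/4)


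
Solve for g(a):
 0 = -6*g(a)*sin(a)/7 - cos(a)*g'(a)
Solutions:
 g(a) = C1*cos(a)^(6/7)


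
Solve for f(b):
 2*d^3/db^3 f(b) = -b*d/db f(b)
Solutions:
 f(b) = C1 + Integral(C2*airyai(-2^(2/3)*b/2) + C3*airybi(-2^(2/3)*b/2), b)


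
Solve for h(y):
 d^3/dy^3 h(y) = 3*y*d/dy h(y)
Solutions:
 h(y) = C1 + Integral(C2*airyai(3^(1/3)*y) + C3*airybi(3^(1/3)*y), y)


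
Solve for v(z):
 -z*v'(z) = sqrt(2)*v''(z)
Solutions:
 v(z) = C1 + C2*erf(2^(1/4)*z/2)


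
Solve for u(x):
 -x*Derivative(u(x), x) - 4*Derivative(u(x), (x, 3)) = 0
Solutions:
 u(x) = C1 + Integral(C2*airyai(-2^(1/3)*x/2) + C3*airybi(-2^(1/3)*x/2), x)


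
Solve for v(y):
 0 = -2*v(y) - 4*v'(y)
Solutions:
 v(y) = C1*exp(-y/2)


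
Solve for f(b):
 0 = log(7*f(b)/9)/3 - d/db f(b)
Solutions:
 3*Integral(1/(-log(_y) - log(7) + 2*log(3)), (_y, f(b))) = C1 - b


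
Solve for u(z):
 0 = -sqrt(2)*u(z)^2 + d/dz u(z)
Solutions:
 u(z) = -1/(C1 + sqrt(2)*z)


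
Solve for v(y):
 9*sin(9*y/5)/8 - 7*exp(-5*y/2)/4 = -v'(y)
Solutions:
 v(y) = C1 + 5*cos(9*y/5)/8 - 7*exp(-5*y/2)/10


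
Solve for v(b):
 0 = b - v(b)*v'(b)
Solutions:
 v(b) = -sqrt(C1 + b^2)
 v(b) = sqrt(C1 + b^2)


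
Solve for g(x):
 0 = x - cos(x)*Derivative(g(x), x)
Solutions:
 g(x) = C1 + Integral(x/cos(x), x)


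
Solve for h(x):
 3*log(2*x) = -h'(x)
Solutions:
 h(x) = C1 - 3*x*log(x) - x*log(8) + 3*x


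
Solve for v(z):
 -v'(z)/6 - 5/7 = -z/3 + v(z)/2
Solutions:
 v(z) = C1*exp(-3*z) + 2*z/3 - 104/63


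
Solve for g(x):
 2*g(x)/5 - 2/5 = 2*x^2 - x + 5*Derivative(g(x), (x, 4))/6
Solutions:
 g(x) = C1*exp(-sqrt(10)*3^(1/4)*x/5) + C2*exp(sqrt(10)*3^(1/4)*x/5) + C3*sin(sqrt(10)*3^(1/4)*x/5) + C4*cos(sqrt(10)*3^(1/4)*x/5) + 5*x^2 - 5*x/2 + 1


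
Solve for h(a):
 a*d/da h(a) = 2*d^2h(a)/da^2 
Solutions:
 h(a) = C1 + C2*erfi(a/2)


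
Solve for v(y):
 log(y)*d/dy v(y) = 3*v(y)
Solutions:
 v(y) = C1*exp(3*li(y))


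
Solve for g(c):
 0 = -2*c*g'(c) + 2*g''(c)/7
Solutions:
 g(c) = C1 + C2*erfi(sqrt(14)*c/2)


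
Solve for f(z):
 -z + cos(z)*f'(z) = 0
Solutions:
 f(z) = C1 + Integral(z/cos(z), z)


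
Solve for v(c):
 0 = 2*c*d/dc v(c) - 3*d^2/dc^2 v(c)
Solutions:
 v(c) = C1 + C2*erfi(sqrt(3)*c/3)


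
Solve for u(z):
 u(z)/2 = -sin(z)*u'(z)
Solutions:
 u(z) = C1*(cos(z) + 1)^(1/4)/(cos(z) - 1)^(1/4)


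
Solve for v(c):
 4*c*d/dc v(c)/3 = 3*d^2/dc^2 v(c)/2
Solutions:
 v(c) = C1 + C2*erfi(2*c/3)


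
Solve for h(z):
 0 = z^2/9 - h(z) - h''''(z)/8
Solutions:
 h(z) = z^2/9 + (C1*sin(2^(1/4)*z) + C2*cos(2^(1/4)*z))*exp(-2^(1/4)*z) + (C3*sin(2^(1/4)*z) + C4*cos(2^(1/4)*z))*exp(2^(1/4)*z)


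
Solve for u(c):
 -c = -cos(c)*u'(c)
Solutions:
 u(c) = C1 + Integral(c/cos(c), c)


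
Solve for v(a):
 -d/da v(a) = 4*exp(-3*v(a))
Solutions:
 v(a) = log(C1 - 12*a)/3
 v(a) = log((-3^(1/3) - 3^(5/6)*I)*(C1 - 4*a)^(1/3)/2)
 v(a) = log((-3^(1/3) + 3^(5/6)*I)*(C1 - 4*a)^(1/3)/2)


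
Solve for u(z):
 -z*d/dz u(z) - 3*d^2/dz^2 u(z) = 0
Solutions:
 u(z) = C1 + C2*erf(sqrt(6)*z/6)


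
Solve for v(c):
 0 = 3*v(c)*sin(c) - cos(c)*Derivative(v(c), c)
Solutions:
 v(c) = C1/cos(c)^3


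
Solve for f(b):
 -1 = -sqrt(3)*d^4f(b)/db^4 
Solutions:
 f(b) = C1 + C2*b + C3*b^2 + C4*b^3 + sqrt(3)*b^4/72


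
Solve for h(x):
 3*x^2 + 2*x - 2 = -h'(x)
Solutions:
 h(x) = C1 - x^3 - x^2 + 2*x


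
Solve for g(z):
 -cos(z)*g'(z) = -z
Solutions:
 g(z) = C1 + Integral(z/cos(z), z)


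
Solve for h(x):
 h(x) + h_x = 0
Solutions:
 h(x) = C1*exp(-x)


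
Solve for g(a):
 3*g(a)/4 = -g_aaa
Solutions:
 g(a) = C3*exp(-6^(1/3)*a/2) + (C1*sin(2^(1/3)*3^(5/6)*a/4) + C2*cos(2^(1/3)*3^(5/6)*a/4))*exp(6^(1/3)*a/4)


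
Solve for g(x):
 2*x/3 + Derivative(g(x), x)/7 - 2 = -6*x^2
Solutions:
 g(x) = C1 - 14*x^3 - 7*x^2/3 + 14*x


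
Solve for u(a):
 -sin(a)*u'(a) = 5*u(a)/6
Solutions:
 u(a) = C1*(cos(a) + 1)^(5/12)/(cos(a) - 1)^(5/12)


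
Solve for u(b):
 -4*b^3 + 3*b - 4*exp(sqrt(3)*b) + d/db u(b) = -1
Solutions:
 u(b) = C1 + b^4 - 3*b^2/2 - b + 4*sqrt(3)*exp(sqrt(3)*b)/3


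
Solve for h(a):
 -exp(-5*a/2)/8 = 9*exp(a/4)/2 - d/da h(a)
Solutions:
 h(a) = C1 + 18*exp(a/4) - exp(-5*a/2)/20


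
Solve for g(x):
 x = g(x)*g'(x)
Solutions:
 g(x) = -sqrt(C1 + x^2)
 g(x) = sqrt(C1 + x^2)


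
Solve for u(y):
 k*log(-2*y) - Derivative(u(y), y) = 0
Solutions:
 u(y) = C1 + k*y*log(-y) + k*y*(-1 + log(2))


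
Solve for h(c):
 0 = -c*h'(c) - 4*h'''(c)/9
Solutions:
 h(c) = C1 + Integral(C2*airyai(-2^(1/3)*3^(2/3)*c/2) + C3*airybi(-2^(1/3)*3^(2/3)*c/2), c)


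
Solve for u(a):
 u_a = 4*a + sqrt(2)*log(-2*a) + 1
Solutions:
 u(a) = C1 + 2*a^2 + sqrt(2)*a*log(-a) + a*(-sqrt(2) + sqrt(2)*log(2) + 1)


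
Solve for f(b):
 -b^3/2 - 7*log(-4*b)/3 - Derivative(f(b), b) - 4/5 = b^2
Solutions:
 f(b) = C1 - b^4/8 - b^3/3 - 7*b*log(-b)/3 + b*(23 - 70*log(2))/15


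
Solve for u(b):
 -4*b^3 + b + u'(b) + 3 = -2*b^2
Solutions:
 u(b) = C1 + b^4 - 2*b^3/3 - b^2/2 - 3*b


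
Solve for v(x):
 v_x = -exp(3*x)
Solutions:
 v(x) = C1 - exp(3*x)/3


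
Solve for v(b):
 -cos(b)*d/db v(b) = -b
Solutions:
 v(b) = C1 + Integral(b/cos(b), b)


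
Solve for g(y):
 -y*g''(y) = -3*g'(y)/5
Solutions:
 g(y) = C1 + C2*y^(8/5)


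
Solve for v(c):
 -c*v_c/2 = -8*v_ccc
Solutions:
 v(c) = C1 + Integral(C2*airyai(2^(2/3)*c/4) + C3*airybi(2^(2/3)*c/4), c)


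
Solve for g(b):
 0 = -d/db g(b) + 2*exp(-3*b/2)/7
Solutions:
 g(b) = C1 - 4*exp(-3*b/2)/21


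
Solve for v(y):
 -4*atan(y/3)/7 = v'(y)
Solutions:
 v(y) = C1 - 4*y*atan(y/3)/7 + 6*log(y^2 + 9)/7


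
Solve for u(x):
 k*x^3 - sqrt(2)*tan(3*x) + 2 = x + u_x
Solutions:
 u(x) = C1 + k*x^4/4 - x^2/2 + 2*x + sqrt(2)*log(cos(3*x))/3


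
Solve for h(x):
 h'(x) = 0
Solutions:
 h(x) = C1


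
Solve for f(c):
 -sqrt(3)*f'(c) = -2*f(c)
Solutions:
 f(c) = C1*exp(2*sqrt(3)*c/3)


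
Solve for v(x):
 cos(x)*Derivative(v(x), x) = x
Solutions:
 v(x) = C1 + Integral(x/cos(x), x)


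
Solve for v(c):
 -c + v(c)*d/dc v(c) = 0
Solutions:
 v(c) = -sqrt(C1 + c^2)
 v(c) = sqrt(C1 + c^2)


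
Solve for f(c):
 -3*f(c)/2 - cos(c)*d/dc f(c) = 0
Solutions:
 f(c) = C1*(sin(c) - 1)^(3/4)/(sin(c) + 1)^(3/4)


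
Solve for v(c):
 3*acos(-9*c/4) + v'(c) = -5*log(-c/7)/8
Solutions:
 v(c) = C1 - 5*c*log(-c)/8 - 3*c*acos(-9*c/4) + 5*c/8 + 5*c*log(7)/8 - sqrt(16 - 81*c^2)/3


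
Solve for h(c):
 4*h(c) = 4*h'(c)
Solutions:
 h(c) = C1*exp(c)


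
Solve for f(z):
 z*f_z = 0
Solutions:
 f(z) = C1


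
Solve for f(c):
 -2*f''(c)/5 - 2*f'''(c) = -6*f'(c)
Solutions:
 f(c) = C1 + C2*exp(c*(-1 + sqrt(301))/10) + C3*exp(-c*(1 + sqrt(301))/10)


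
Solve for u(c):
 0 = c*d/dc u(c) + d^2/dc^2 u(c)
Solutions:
 u(c) = C1 + C2*erf(sqrt(2)*c/2)


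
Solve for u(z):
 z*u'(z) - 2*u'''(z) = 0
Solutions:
 u(z) = C1 + Integral(C2*airyai(2^(2/3)*z/2) + C3*airybi(2^(2/3)*z/2), z)


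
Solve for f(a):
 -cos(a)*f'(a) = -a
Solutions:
 f(a) = C1 + Integral(a/cos(a), a)


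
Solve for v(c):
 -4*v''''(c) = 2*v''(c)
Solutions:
 v(c) = C1 + C2*c + C3*sin(sqrt(2)*c/2) + C4*cos(sqrt(2)*c/2)


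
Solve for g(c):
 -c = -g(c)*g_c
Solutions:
 g(c) = -sqrt(C1 + c^2)
 g(c) = sqrt(C1 + c^2)


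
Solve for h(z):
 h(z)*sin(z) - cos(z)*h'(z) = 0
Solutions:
 h(z) = C1/cos(z)


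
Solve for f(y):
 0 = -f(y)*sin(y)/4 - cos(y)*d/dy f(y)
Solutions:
 f(y) = C1*cos(y)^(1/4)


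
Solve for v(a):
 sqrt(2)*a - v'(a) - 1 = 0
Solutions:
 v(a) = C1 + sqrt(2)*a^2/2 - a


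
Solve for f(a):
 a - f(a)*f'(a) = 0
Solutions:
 f(a) = -sqrt(C1 + a^2)
 f(a) = sqrt(C1 + a^2)


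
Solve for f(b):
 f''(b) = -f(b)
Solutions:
 f(b) = C1*sin(b) + C2*cos(b)


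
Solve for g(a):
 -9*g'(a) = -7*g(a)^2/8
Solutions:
 g(a) = -72/(C1 + 7*a)


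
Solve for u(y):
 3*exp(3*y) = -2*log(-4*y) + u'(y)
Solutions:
 u(y) = C1 + 2*y*log(-y) + 2*y*(-1 + 2*log(2)) + exp(3*y)


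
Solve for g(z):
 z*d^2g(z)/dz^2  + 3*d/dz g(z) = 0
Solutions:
 g(z) = C1 + C2/z^2


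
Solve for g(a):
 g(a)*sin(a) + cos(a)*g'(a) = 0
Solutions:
 g(a) = C1*cos(a)


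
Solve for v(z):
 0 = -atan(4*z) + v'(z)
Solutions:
 v(z) = C1 + z*atan(4*z) - log(16*z^2 + 1)/8


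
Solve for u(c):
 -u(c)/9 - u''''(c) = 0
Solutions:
 u(c) = (C1*sin(sqrt(6)*c/6) + C2*cos(sqrt(6)*c/6))*exp(-sqrt(6)*c/6) + (C3*sin(sqrt(6)*c/6) + C4*cos(sqrt(6)*c/6))*exp(sqrt(6)*c/6)


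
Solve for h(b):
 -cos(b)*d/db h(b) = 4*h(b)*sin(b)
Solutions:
 h(b) = C1*cos(b)^4


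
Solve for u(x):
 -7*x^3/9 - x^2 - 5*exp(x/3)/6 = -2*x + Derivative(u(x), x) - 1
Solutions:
 u(x) = C1 - 7*x^4/36 - x^3/3 + x^2 + x - 5*exp(x/3)/2


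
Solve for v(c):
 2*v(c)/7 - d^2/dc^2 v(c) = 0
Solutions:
 v(c) = C1*exp(-sqrt(14)*c/7) + C2*exp(sqrt(14)*c/7)


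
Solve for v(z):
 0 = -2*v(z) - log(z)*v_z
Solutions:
 v(z) = C1*exp(-2*li(z))


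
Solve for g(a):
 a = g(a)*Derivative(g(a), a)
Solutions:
 g(a) = -sqrt(C1 + a^2)
 g(a) = sqrt(C1 + a^2)


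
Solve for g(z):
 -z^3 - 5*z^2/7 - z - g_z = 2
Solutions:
 g(z) = C1 - z^4/4 - 5*z^3/21 - z^2/2 - 2*z


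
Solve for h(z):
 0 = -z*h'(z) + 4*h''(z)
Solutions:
 h(z) = C1 + C2*erfi(sqrt(2)*z/4)


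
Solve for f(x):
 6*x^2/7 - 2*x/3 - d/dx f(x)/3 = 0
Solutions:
 f(x) = C1 + 6*x^3/7 - x^2


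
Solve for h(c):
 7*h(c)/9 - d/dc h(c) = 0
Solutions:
 h(c) = C1*exp(7*c/9)


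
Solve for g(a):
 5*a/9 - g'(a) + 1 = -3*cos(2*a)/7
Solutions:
 g(a) = C1 + 5*a^2/18 + a + 3*sin(2*a)/14


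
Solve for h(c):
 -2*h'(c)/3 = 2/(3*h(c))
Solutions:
 h(c) = -sqrt(C1 - 2*c)
 h(c) = sqrt(C1 - 2*c)


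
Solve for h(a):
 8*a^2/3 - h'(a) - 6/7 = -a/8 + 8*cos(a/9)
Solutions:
 h(a) = C1 + 8*a^3/9 + a^2/16 - 6*a/7 - 72*sin(a/9)


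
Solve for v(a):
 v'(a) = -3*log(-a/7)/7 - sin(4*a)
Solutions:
 v(a) = C1 - 3*a*log(-a)/7 + 3*a/7 + 3*a*log(7)/7 + cos(4*a)/4


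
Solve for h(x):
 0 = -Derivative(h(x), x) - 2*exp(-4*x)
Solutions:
 h(x) = C1 + exp(-4*x)/2


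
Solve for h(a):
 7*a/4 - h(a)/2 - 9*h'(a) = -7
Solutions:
 h(a) = C1*exp(-a/18) + 7*a/2 - 49


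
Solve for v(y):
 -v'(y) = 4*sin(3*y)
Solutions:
 v(y) = C1 + 4*cos(3*y)/3


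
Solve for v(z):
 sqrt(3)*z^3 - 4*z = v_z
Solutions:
 v(z) = C1 + sqrt(3)*z^4/4 - 2*z^2


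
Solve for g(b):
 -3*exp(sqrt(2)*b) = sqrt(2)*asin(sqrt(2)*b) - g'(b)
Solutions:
 g(b) = C1 + sqrt(2)*(b*asin(sqrt(2)*b) + sqrt(2)*sqrt(1 - 2*b^2)/2) + 3*sqrt(2)*exp(sqrt(2)*b)/2


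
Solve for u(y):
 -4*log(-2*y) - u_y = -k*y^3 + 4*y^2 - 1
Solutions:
 u(y) = C1 + k*y^4/4 - 4*y^3/3 - 4*y*log(-y) + y*(5 - 4*log(2))


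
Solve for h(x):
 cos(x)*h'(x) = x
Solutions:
 h(x) = C1 + Integral(x/cos(x), x)


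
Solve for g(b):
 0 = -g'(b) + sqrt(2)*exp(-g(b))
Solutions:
 g(b) = log(C1 + sqrt(2)*b)


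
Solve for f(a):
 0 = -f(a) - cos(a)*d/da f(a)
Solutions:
 f(a) = C1*sqrt(sin(a) - 1)/sqrt(sin(a) + 1)


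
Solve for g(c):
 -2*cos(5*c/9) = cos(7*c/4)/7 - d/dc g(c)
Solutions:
 g(c) = C1 + 18*sin(5*c/9)/5 + 4*sin(7*c/4)/49


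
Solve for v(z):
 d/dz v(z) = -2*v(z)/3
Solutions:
 v(z) = C1*exp(-2*z/3)


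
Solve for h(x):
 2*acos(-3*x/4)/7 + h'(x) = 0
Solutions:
 h(x) = C1 - 2*x*acos(-3*x/4)/7 - 2*sqrt(16 - 9*x^2)/21


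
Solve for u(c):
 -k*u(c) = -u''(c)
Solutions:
 u(c) = C1*exp(-c*sqrt(k)) + C2*exp(c*sqrt(k))


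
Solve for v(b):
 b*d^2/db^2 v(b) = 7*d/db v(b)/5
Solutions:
 v(b) = C1 + C2*b^(12/5)


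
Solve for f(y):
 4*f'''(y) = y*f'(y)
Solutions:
 f(y) = C1 + Integral(C2*airyai(2^(1/3)*y/2) + C3*airybi(2^(1/3)*y/2), y)


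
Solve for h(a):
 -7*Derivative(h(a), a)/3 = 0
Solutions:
 h(a) = C1


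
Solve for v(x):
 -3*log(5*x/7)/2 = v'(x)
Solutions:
 v(x) = C1 - 3*x*log(x)/2 - 3*x*log(5)/2 + 3*x/2 + 3*x*log(7)/2


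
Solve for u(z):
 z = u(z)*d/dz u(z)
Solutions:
 u(z) = -sqrt(C1 + z^2)
 u(z) = sqrt(C1 + z^2)


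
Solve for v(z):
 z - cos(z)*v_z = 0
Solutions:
 v(z) = C1 + Integral(z/cos(z), z)


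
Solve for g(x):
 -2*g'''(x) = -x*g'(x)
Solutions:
 g(x) = C1 + Integral(C2*airyai(2^(2/3)*x/2) + C3*airybi(2^(2/3)*x/2), x)


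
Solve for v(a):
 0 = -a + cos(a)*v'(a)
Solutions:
 v(a) = C1 + Integral(a/cos(a), a)


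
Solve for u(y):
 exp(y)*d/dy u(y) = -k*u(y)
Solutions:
 u(y) = C1*exp(k*exp(-y))


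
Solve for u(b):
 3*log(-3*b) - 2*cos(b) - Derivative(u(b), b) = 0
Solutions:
 u(b) = C1 + 3*b*log(-b) - 3*b + 3*b*log(3) - 2*sin(b)


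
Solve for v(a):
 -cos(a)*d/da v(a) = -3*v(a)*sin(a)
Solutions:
 v(a) = C1/cos(a)^3


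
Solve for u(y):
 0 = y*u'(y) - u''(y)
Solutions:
 u(y) = C1 + C2*erfi(sqrt(2)*y/2)


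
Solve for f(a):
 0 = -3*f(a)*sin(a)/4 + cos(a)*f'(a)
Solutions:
 f(a) = C1/cos(a)^(3/4)


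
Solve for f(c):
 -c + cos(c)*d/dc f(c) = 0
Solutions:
 f(c) = C1 + Integral(c/cos(c), c)


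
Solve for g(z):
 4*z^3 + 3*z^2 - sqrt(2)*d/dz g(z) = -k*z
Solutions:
 g(z) = C1 + sqrt(2)*k*z^2/4 + sqrt(2)*z^4/2 + sqrt(2)*z^3/2


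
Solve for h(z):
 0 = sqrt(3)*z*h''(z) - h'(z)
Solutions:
 h(z) = C1 + C2*z^(sqrt(3)/3 + 1)


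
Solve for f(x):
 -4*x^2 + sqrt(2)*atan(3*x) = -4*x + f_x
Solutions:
 f(x) = C1 - 4*x^3/3 + 2*x^2 + sqrt(2)*(x*atan(3*x) - log(9*x^2 + 1)/6)


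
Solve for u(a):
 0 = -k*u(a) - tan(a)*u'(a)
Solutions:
 u(a) = C1*exp(-k*log(sin(a)))


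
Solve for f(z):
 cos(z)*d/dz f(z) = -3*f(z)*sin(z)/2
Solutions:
 f(z) = C1*cos(z)^(3/2)


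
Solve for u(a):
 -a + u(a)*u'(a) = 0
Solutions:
 u(a) = -sqrt(C1 + a^2)
 u(a) = sqrt(C1 + a^2)


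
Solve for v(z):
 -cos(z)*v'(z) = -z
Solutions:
 v(z) = C1 + Integral(z/cos(z), z)


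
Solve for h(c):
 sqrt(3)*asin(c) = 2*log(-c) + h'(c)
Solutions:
 h(c) = C1 - 2*c*log(-c) + 2*c + sqrt(3)*(c*asin(c) + sqrt(1 - c^2))


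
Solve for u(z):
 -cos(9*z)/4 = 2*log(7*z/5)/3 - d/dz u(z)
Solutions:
 u(z) = C1 + 2*z*log(z)/3 - 2*z*log(5)/3 - 2*z/3 + 2*z*log(7)/3 + sin(9*z)/36


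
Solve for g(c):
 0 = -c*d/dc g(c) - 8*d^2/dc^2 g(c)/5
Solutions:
 g(c) = C1 + C2*erf(sqrt(5)*c/4)


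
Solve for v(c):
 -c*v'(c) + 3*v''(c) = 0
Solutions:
 v(c) = C1 + C2*erfi(sqrt(6)*c/6)


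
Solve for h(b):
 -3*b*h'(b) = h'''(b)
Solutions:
 h(b) = C1 + Integral(C2*airyai(-3^(1/3)*b) + C3*airybi(-3^(1/3)*b), b)


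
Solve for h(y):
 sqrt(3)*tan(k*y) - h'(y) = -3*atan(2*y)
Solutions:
 h(y) = C1 + 3*y*atan(2*y) + sqrt(3)*Piecewise((-log(cos(k*y))/k, Ne(k, 0)), (0, True)) - 3*log(4*y^2 + 1)/4


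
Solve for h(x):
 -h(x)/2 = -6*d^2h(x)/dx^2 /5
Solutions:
 h(x) = C1*exp(-sqrt(15)*x/6) + C2*exp(sqrt(15)*x/6)


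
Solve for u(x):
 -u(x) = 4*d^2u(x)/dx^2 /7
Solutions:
 u(x) = C1*sin(sqrt(7)*x/2) + C2*cos(sqrt(7)*x/2)


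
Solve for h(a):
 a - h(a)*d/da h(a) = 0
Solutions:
 h(a) = -sqrt(C1 + a^2)
 h(a) = sqrt(C1 + a^2)


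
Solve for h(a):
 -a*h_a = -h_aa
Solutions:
 h(a) = C1 + C2*erfi(sqrt(2)*a/2)


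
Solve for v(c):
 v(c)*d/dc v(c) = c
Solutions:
 v(c) = -sqrt(C1 + c^2)
 v(c) = sqrt(C1 + c^2)


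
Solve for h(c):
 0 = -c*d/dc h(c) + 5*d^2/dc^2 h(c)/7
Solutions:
 h(c) = C1 + C2*erfi(sqrt(70)*c/10)


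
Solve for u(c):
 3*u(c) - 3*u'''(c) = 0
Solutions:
 u(c) = C3*exp(c) + (C1*sin(sqrt(3)*c/2) + C2*cos(sqrt(3)*c/2))*exp(-c/2)


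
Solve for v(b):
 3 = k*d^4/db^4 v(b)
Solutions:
 v(b) = C1 + C2*b + C3*b^2 + C4*b^3 + b^4/(8*k)


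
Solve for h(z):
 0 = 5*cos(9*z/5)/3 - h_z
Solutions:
 h(z) = C1 + 25*sin(9*z/5)/27


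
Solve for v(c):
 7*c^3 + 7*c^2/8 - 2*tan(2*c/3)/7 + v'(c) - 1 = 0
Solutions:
 v(c) = C1 - 7*c^4/4 - 7*c^3/24 + c - 3*log(cos(2*c/3))/7


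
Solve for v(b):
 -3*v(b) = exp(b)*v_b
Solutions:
 v(b) = C1*exp(3*exp(-b))


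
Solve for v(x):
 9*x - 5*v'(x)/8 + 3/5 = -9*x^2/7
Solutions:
 v(x) = C1 + 24*x^3/35 + 36*x^2/5 + 24*x/25


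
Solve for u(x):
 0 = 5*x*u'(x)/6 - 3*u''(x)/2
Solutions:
 u(x) = C1 + C2*erfi(sqrt(10)*x/6)


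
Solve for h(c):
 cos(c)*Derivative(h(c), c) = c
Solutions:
 h(c) = C1 + Integral(c/cos(c), c)


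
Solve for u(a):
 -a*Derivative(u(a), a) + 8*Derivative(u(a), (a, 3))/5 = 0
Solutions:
 u(a) = C1 + Integral(C2*airyai(5^(1/3)*a/2) + C3*airybi(5^(1/3)*a/2), a)


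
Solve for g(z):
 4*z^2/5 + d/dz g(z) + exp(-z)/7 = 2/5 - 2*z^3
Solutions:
 g(z) = C1 - z^4/2 - 4*z^3/15 + 2*z/5 + exp(-z)/7


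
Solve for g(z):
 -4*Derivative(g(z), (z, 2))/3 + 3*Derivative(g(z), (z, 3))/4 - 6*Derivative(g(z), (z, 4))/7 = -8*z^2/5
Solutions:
 g(z) = C1 + C2*z + z^4/10 + 9*z^3/40 - 351*z^2/896 + (C3*sin(sqrt(3143)*z/48) + C4*cos(sqrt(3143)*z/48))*exp(7*z/16)


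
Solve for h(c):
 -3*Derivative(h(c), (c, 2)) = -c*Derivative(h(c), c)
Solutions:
 h(c) = C1 + C2*erfi(sqrt(6)*c/6)


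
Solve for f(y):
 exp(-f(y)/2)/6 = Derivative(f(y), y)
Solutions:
 f(y) = 2*log(C1 + y/12)


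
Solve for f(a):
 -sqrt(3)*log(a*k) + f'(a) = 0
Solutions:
 f(a) = C1 + sqrt(3)*a*log(a*k) - sqrt(3)*a


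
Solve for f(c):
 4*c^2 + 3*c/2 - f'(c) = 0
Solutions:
 f(c) = C1 + 4*c^3/3 + 3*c^2/4


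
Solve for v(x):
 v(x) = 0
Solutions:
 v(x) = 0


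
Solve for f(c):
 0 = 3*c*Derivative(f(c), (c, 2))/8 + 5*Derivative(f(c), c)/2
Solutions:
 f(c) = C1 + C2/c^(17/3)


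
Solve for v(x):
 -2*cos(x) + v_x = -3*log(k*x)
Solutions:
 v(x) = C1 - 3*x*log(k*x) + 3*x + 2*sin(x)


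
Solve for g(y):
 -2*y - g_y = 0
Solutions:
 g(y) = C1 - y^2


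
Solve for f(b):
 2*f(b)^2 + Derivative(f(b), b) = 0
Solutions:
 f(b) = 1/(C1 + 2*b)


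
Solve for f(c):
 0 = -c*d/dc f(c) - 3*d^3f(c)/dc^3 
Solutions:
 f(c) = C1 + Integral(C2*airyai(-3^(2/3)*c/3) + C3*airybi(-3^(2/3)*c/3), c)


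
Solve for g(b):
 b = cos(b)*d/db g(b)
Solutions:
 g(b) = C1 + Integral(b/cos(b), b)


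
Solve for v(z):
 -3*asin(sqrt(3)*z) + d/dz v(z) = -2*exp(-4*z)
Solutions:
 v(z) = C1 + 3*z*asin(sqrt(3)*z) + sqrt(3)*sqrt(1 - 3*z^2) + exp(-4*z)/2


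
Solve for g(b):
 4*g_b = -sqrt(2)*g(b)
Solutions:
 g(b) = C1*exp(-sqrt(2)*b/4)


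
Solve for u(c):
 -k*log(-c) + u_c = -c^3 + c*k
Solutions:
 u(c) = C1 - c^4/4 + c^2*k/2 + c*k*log(-c) - c*k


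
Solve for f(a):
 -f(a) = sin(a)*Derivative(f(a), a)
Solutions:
 f(a) = C1*sqrt(cos(a) + 1)/sqrt(cos(a) - 1)


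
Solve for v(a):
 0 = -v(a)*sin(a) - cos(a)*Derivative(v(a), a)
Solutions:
 v(a) = C1*cos(a)


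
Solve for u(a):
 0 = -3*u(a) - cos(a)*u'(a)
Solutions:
 u(a) = C1*(sin(a) - 1)^(3/2)/(sin(a) + 1)^(3/2)


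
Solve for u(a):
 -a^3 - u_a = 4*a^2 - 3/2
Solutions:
 u(a) = C1 - a^4/4 - 4*a^3/3 + 3*a/2


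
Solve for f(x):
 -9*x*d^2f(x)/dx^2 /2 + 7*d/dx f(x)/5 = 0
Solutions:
 f(x) = C1 + C2*x^(59/45)


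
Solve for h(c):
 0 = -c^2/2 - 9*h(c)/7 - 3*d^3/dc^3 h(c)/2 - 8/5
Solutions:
 h(c) = C3*exp(-6^(1/3)*7^(2/3)*c/7) - 7*c^2/18 + (C1*sin(2^(1/3)*3^(5/6)*7^(2/3)*c/14) + C2*cos(2^(1/3)*3^(5/6)*7^(2/3)*c/14))*exp(6^(1/3)*7^(2/3)*c/14) - 56/45


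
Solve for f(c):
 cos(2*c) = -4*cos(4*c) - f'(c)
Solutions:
 f(c) = C1 - sin(2*c)/2 - sin(4*c)


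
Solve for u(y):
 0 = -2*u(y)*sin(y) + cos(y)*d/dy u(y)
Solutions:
 u(y) = C1/cos(y)^2


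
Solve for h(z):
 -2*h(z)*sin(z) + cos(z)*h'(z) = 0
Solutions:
 h(z) = C1/cos(z)^2


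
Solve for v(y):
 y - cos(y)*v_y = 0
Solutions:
 v(y) = C1 + Integral(y/cos(y), y)


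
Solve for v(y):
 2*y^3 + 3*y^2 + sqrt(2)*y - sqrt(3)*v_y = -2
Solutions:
 v(y) = C1 + sqrt(3)*y^4/6 + sqrt(3)*y^3/3 + sqrt(6)*y^2/6 + 2*sqrt(3)*y/3


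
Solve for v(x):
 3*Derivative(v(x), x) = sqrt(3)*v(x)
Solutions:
 v(x) = C1*exp(sqrt(3)*x/3)


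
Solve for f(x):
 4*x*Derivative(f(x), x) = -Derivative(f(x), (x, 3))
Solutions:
 f(x) = C1 + Integral(C2*airyai(-2^(2/3)*x) + C3*airybi(-2^(2/3)*x), x)


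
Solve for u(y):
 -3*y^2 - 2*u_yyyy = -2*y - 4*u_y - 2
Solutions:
 u(y) = C1 + C4*exp(2^(1/3)*y) + y^3/4 - y^2/4 - y/2 + (C2*sin(2^(1/3)*sqrt(3)*y/2) + C3*cos(2^(1/3)*sqrt(3)*y/2))*exp(-2^(1/3)*y/2)


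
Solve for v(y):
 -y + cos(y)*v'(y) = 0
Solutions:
 v(y) = C1 + Integral(y/cos(y), y)


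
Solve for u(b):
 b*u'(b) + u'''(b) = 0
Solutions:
 u(b) = C1 + Integral(C2*airyai(-b) + C3*airybi(-b), b)


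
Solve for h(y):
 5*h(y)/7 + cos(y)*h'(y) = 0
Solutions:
 h(y) = C1*(sin(y) - 1)^(5/14)/(sin(y) + 1)^(5/14)


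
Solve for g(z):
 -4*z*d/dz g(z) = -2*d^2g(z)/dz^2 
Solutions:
 g(z) = C1 + C2*erfi(z)


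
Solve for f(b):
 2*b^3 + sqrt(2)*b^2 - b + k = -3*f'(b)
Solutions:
 f(b) = C1 - b^4/6 - sqrt(2)*b^3/9 + b^2/6 - b*k/3


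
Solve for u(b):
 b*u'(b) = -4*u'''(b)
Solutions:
 u(b) = C1 + Integral(C2*airyai(-2^(1/3)*b/2) + C3*airybi(-2^(1/3)*b/2), b)


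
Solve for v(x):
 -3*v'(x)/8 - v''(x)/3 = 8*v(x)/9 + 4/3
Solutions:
 v(x) = (C1*sin(19*sqrt(15)*x/48) + C2*cos(19*sqrt(15)*x/48))*exp(-9*x/16) - 3/2


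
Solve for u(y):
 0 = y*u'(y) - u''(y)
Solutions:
 u(y) = C1 + C2*erfi(sqrt(2)*y/2)


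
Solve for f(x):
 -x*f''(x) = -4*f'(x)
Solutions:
 f(x) = C1 + C2*x^5


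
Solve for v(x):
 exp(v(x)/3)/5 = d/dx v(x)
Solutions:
 v(x) = 3*log(-1/(C1 + x)) + 3*log(15)


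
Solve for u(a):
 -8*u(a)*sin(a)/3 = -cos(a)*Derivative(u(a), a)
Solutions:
 u(a) = C1/cos(a)^(8/3)


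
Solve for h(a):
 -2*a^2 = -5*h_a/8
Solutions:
 h(a) = C1 + 16*a^3/15


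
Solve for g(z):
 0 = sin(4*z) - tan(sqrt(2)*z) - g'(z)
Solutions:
 g(z) = C1 + sqrt(2)*log(cos(sqrt(2)*z))/2 - cos(4*z)/4


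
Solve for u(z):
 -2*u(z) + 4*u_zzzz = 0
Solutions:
 u(z) = C1*exp(-2^(3/4)*z/2) + C2*exp(2^(3/4)*z/2) + C3*sin(2^(3/4)*z/2) + C4*cos(2^(3/4)*z/2)


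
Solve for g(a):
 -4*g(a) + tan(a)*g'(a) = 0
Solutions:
 g(a) = C1*sin(a)^4


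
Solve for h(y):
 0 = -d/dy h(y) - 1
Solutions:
 h(y) = C1 - y


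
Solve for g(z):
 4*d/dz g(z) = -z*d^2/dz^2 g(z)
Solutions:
 g(z) = C1 + C2/z^3


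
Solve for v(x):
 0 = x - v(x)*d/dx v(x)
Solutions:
 v(x) = -sqrt(C1 + x^2)
 v(x) = sqrt(C1 + x^2)


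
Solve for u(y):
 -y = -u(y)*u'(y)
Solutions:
 u(y) = -sqrt(C1 + y^2)
 u(y) = sqrt(C1 + y^2)


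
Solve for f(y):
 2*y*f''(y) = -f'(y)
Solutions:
 f(y) = C1 + C2*sqrt(y)


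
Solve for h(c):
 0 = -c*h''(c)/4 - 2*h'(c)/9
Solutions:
 h(c) = C1 + C2*c^(1/9)


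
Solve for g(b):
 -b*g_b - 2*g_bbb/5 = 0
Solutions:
 g(b) = C1 + Integral(C2*airyai(-2^(2/3)*5^(1/3)*b/2) + C3*airybi(-2^(2/3)*5^(1/3)*b/2), b)


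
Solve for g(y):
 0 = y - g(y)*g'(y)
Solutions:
 g(y) = -sqrt(C1 + y^2)
 g(y) = sqrt(C1 + y^2)


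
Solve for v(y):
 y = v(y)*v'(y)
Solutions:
 v(y) = -sqrt(C1 + y^2)
 v(y) = sqrt(C1 + y^2)


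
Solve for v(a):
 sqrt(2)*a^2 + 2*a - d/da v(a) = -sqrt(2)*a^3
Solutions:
 v(a) = C1 + sqrt(2)*a^4/4 + sqrt(2)*a^3/3 + a^2


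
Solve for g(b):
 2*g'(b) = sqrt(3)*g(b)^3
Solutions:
 g(b) = -sqrt(-1/(C1 + sqrt(3)*b))
 g(b) = sqrt(-1/(C1 + sqrt(3)*b))


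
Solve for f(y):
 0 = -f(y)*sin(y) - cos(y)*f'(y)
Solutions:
 f(y) = C1*cos(y)


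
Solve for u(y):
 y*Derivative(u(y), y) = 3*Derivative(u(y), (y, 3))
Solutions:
 u(y) = C1 + Integral(C2*airyai(3^(2/3)*y/3) + C3*airybi(3^(2/3)*y/3), y)


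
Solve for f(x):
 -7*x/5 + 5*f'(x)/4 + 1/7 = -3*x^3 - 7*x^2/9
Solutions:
 f(x) = C1 - 3*x^4/5 - 28*x^3/135 + 14*x^2/25 - 4*x/35


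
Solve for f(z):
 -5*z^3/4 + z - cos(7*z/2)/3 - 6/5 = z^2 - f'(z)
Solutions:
 f(z) = C1 + 5*z^4/16 + z^3/3 - z^2/2 + 6*z/5 + 2*sin(7*z/2)/21


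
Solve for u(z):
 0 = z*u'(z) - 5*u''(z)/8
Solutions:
 u(z) = C1 + C2*erfi(2*sqrt(5)*z/5)


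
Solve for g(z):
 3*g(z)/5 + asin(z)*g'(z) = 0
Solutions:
 g(z) = C1*exp(-3*Integral(1/asin(z), z)/5)


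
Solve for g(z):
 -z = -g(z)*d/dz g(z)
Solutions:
 g(z) = -sqrt(C1 + z^2)
 g(z) = sqrt(C1 + z^2)


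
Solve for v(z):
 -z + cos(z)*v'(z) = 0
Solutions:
 v(z) = C1 + Integral(z/cos(z), z)


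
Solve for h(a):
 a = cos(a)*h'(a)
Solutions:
 h(a) = C1 + Integral(a/cos(a), a)


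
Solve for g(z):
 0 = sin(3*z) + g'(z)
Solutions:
 g(z) = C1 + cos(3*z)/3


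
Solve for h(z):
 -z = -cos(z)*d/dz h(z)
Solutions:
 h(z) = C1 + Integral(z/cos(z), z)


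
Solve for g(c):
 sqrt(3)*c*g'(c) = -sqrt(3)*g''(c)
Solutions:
 g(c) = C1 + C2*erf(sqrt(2)*c/2)


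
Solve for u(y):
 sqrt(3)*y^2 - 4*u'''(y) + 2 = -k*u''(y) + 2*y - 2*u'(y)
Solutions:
 u(y) = C1 + C2*exp(y*(k - sqrt(k^2 + 32))/8) + C3*exp(y*(k + sqrt(k^2 + 32))/8) - sqrt(3)*k^2*y/4 + sqrt(3)*k*y^2/4 - k*y/2 - sqrt(3)*y^3/6 + y^2/2 - 2*sqrt(3)*y - y


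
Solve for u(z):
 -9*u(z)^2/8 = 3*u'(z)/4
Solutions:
 u(z) = 2/(C1 + 3*z)


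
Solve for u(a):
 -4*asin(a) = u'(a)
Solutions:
 u(a) = C1 - 4*a*asin(a) - 4*sqrt(1 - a^2)


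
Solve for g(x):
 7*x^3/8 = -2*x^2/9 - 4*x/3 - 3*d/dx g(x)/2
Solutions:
 g(x) = C1 - 7*x^4/48 - 4*x^3/81 - 4*x^2/9


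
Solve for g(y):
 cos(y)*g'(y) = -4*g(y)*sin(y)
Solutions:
 g(y) = C1*cos(y)^4


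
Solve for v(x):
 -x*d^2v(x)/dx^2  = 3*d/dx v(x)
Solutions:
 v(x) = C1 + C2/x^2


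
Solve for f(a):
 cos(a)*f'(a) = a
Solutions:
 f(a) = C1 + Integral(a/cos(a), a)


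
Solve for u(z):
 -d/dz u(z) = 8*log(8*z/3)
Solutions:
 u(z) = C1 - 8*z*log(z) + z*log(6561/16777216) + 8*z


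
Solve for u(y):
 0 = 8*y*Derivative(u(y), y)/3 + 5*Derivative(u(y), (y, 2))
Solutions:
 u(y) = C1 + C2*erf(2*sqrt(15)*y/15)


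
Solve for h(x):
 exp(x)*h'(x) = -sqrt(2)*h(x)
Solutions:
 h(x) = C1*exp(sqrt(2)*exp(-x))


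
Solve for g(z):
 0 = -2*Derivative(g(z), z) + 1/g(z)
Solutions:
 g(z) = -sqrt(C1 + z)
 g(z) = sqrt(C1 + z)


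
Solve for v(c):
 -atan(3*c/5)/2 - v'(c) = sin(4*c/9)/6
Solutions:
 v(c) = C1 - c*atan(3*c/5)/2 + 5*log(9*c^2 + 25)/12 + 3*cos(4*c/9)/8


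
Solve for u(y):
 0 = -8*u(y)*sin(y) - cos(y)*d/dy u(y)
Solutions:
 u(y) = C1*cos(y)^8


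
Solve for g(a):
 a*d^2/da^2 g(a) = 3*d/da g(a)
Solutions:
 g(a) = C1 + C2*a^4


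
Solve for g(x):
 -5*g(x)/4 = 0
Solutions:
 g(x) = 0


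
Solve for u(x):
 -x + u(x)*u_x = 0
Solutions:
 u(x) = -sqrt(C1 + x^2)
 u(x) = sqrt(C1 + x^2)


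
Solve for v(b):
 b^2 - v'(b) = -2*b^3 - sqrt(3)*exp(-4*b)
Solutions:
 v(b) = C1 + b^4/2 + b^3/3 - sqrt(3)*exp(-4*b)/4


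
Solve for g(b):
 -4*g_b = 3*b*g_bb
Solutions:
 g(b) = C1 + C2/b^(1/3)


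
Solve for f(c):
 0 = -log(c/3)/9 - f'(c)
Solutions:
 f(c) = C1 - c*log(c)/9 + c/9 + c*log(3)/9


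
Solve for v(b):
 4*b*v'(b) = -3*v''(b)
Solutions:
 v(b) = C1 + C2*erf(sqrt(6)*b/3)


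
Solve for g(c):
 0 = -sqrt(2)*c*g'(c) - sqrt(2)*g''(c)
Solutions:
 g(c) = C1 + C2*erf(sqrt(2)*c/2)


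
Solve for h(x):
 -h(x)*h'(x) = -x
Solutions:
 h(x) = -sqrt(C1 + x^2)
 h(x) = sqrt(C1 + x^2)


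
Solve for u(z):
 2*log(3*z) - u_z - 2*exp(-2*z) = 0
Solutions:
 u(z) = C1 + 2*z*log(z) + 2*z*(-1 + log(3)) + exp(-2*z)


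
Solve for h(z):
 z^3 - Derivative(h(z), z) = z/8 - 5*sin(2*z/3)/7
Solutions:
 h(z) = C1 + z^4/4 - z^2/16 - 15*cos(2*z/3)/14


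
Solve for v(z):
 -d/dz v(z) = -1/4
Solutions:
 v(z) = C1 + z/4


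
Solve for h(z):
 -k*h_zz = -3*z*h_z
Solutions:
 h(z) = C1 + C2*erf(sqrt(6)*z*sqrt(-1/k)/2)/sqrt(-1/k)


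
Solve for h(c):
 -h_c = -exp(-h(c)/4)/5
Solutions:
 h(c) = 4*log(C1 + c/20)


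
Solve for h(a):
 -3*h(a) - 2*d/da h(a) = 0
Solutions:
 h(a) = C1*exp(-3*a/2)


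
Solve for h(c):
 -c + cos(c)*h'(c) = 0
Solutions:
 h(c) = C1 + Integral(c/cos(c), c)


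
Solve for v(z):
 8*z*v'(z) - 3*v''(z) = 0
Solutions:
 v(z) = C1 + C2*erfi(2*sqrt(3)*z/3)


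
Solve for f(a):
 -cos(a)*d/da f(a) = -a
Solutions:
 f(a) = C1 + Integral(a/cos(a), a)


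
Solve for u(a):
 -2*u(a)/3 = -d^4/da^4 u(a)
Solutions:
 u(a) = C1*exp(-2^(1/4)*3^(3/4)*a/3) + C2*exp(2^(1/4)*3^(3/4)*a/3) + C3*sin(2^(1/4)*3^(3/4)*a/3) + C4*cos(2^(1/4)*3^(3/4)*a/3)


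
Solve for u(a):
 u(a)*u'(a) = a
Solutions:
 u(a) = -sqrt(C1 + a^2)
 u(a) = sqrt(C1 + a^2)


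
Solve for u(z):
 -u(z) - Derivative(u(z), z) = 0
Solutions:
 u(z) = C1*exp(-z)


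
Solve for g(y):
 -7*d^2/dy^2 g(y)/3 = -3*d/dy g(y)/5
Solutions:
 g(y) = C1 + C2*exp(9*y/35)


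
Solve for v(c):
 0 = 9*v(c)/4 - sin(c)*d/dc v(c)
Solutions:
 v(c) = C1*(cos(c) - 1)^(9/8)/(cos(c) + 1)^(9/8)


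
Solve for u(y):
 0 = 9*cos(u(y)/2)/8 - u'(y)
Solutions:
 -9*y/8 - log(sin(u(y)/2) - 1) + log(sin(u(y)/2) + 1) = C1


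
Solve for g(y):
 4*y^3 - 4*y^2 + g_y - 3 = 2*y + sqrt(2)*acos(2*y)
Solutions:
 g(y) = C1 - y^4 + 4*y^3/3 + y^2 + 3*y + sqrt(2)*(y*acos(2*y) - sqrt(1 - 4*y^2)/2)


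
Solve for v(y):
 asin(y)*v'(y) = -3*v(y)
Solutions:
 v(y) = C1*exp(-3*Integral(1/asin(y), y))


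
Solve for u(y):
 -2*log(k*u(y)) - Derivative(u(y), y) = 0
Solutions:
 li(k*u(y))/k = C1 - 2*y


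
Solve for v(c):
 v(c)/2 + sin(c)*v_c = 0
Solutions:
 v(c) = C1*(cos(c) + 1)^(1/4)/(cos(c) - 1)^(1/4)


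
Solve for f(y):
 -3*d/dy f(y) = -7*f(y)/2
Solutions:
 f(y) = C1*exp(7*y/6)


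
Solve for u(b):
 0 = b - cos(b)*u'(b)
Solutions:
 u(b) = C1 + Integral(b/cos(b), b)
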